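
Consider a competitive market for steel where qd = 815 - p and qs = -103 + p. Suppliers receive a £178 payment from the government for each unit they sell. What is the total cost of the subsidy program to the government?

Pre-subsidy: 815 - p = -103 + p gives p* = 459, q* = 356.
With the subsidy, sellers receive ps = pb + 178 for each unit, where pb is the price buyers pay.
Supply in terms of pb becomes qs = -103 + 1(pb + 178) = 75 + pb. Setting this equal to demand: 815 - pb = 75 + pb, so pb = 370.
Sellers receive ps = 370 + 178 = 548; q' = 815 − 1·370 = 445.
Government outlay = subsidy × quantity = 178 × 445 = 79210.

Government cost = £79210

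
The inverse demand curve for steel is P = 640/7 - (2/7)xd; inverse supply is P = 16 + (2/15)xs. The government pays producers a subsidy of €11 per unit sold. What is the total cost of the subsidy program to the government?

Government cost = €2268.75

Pre-subsidy: 640/7 - (2/7)x = 16 + (2/15)x gives x* = 180 and P* = 40.
With the subsidy, sellers receive Ps = Pb + 11 for each unit, where Pb is the price buyers pay.
On the curves, Pb = 640/7 - (2/7)x and Ps = 16 + (2/15)x; the wedge Ps − Pb = 11 gives 16 + (2/15)x − (640/7 - (2/7)x) = 11, so x' = 206.25.
Then Pb = 640/7 − (2/7)·206.25 = 32.5 and Ps = 16 + (2/15)·206.25 = 43.5.
Government outlay = subsidy × quantity = 11 × 206.25 = 2268.75.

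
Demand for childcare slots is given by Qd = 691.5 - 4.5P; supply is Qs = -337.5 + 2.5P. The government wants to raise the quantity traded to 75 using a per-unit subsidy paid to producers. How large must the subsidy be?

At Q = 75, invert demand for the buyer price: Pb = (691.5 − 75)/4.5 = 137; invert supply for the seller price: Ps = (75 − (-337.5))/2.5 = 165.
The subsidy must fill the gap: s = Ps − Pb = 165 − 137 = 28.

Required subsidy s = 28 per unit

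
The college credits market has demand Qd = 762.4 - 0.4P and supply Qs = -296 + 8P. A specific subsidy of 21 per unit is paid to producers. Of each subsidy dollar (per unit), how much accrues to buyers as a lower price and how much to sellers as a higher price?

Pre-subsidy: 762.4 - 0.4P = -296 + 8P gives P* = 126, Q* = 712.
With the subsidy, sellers receive Ps = Pb + 21 for each unit, where Pb is the price buyers pay.
Supply in terms of Pb becomes Qs = -296 + 8(Pb + 21) = -128 + 8Pb. Setting this equal to demand: 762.4 - 0.4Pb = -128 + 8Pb, so Pb = 106.
Sellers receive Ps = 106 + 21 = 127; Q' = 762.4 − 0.4·106 = 720.
Buyers' price falls by P* − Pb = 126 − 106 = 20; sellers' price rises by Ps − P* = 127 − 126 = 1.

Buyers gain 20 per unit; sellers gain 1 per unit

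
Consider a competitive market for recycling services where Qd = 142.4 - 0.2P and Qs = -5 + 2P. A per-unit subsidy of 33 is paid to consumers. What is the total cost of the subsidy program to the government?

Government cost = 4455

Pre-subsidy: 142.4 - 0.2P = -5 + 2P gives P* = 67, Q* = 129.
With the rebate, buyers effectively pay Pb = Ps − 33, where Ps is the price sellers receive.
Demand in terms of Ps becomes Qd = 142.4 − 0.2(Ps − 33) = 149 - 0.2Ps. Setting this equal to supply: 149 - 0.2Ps = -5 + 2Ps, so Ps = 70.
Buyers pay Pb = 70 − 33 = 37; Q' = -5 + 2·70 = 135.
Government outlay = subsidy × quantity = 33 × 135 = 4455.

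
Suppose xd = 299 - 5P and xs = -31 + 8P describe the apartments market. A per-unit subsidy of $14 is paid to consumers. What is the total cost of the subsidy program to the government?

Pre-subsidy: 299 - 5P = -31 + 8P gives P* = 330/13, x* = 2237/13.
With the rebate, buyers effectively pay Pb = Ps − 14, where Ps is the price sellers receive.
Demand in terms of Ps becomes xd = 299 − 5(Ps − 14) = 369 - 5Ps. Setting this equal to supply: 369 - 5Ps = -31 + 8Ps, so Ps = 400/13.
Buyers pay Pb = 400/13 − 14 = 218/13; x' = -31 + 8·(400/13) = 2797/13.
Government outlay = subsidy × quantity = 14 × 2797/13 = 39158/13.

Government cost = 39158/13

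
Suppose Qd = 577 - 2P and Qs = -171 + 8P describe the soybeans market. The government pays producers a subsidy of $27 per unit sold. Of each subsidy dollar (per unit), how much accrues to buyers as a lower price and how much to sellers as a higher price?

Buyers gain $21.6 per unit; sellers gain $5.4 per unit

Pre-subsidy: 577 - 2P = -171 + 8P gives P* = 74.8, Q* = 427.4.
With the subsidy, sellers receive Ps = Pb + 27 for each unit, where Pb is the price buyers pay.
Supply in terms of Pb becomes Qs = -171 + 8(Pb + 27) = 45 + 8Pb. Setting this equal to demand: 577 - 2Pb = 45 + 8Pb, so Pb = 53.2.
Sellers receive Ps = 53.2 + 27 = 80.2; Q' = 577 − 2·53.2 = 470.6.
Buyers' price falls by P* − Pb = 74.8 − 53.2 = 21.6; sellers' price rises by Ps − P* = 80.2 − 74.8 = 5.4.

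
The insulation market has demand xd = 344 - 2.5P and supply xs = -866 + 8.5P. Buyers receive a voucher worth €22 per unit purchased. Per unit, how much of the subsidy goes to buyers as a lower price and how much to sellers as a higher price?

Buyers gain €17 per unit; sellers gain €5 per unit

Pre-subsidy: 344 - 2.5P = -866 + 8.5P gives P* = 110, x* = 69.
With the rebate, buyers effectively pay Pb = Ps − 22, where Ps is the price sellers receive.
Demand in terms of Ps becomes xd = 344 − 2.5(Ps − 22) = 399 - 2.5Ps. Setting this equal to supply: 399 - 2.5Ps = -866 + 8.5Ps, so Ps = 115.
Buyers pay Pb = 115 − 22 = 93; x' = -866 + 8.5·115 = 111.5.
Buyers' price falls by P* − Pb = 110 − 93 = 17; sellers' price rises by Ps − P* = 115 − 110 = 5.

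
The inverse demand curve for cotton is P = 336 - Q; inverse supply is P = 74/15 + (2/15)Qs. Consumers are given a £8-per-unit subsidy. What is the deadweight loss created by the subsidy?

Pre-subsidy: 336 - Q = 74/15 + (2/15)Q gives Q* = 4966/17 and P* = 746/17.
With the rebate, buyers effectively pay Pb = Ps − 8, where Ps is the price sellers receive.
On the curves, Pb = 336 - Q and Ps = 74/15 + (2/15)Q; the wedge Ps − Pb = 8 gives 74/15 + (2/15)Q − (336 - Q) = 8, so Q' = 5086/17.
Then Pb = 336 − 1·(5086/17) = 626/17 and Ps = 74/15 + (2/15)·(5086/17) = 762/17.
The subsidy expands output by 5086/17 − 4966/17 = 120/17 past the efficient level; on those units the gap between marginal cost and willingness to pay runs from 0 up to 8.
DWL = ½ × 8 × 120/17 = 480/17.

Deadweight loss = 480/17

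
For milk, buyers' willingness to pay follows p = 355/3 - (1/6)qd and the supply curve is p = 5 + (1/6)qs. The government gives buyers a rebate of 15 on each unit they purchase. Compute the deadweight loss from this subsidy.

Pre-subsidy: 355/3 - (1/6)q = 5 + (1/6)q gives q* = 340 and p* = 185/3.
With the rebate, buyers effectively pay pb = ps − 15, where ps is the price sellers receive.
On the curves, pb = 355/3 - (1/6)q and ps = 5 + (1/6)q; the wedge ps − pb = 15 gives 5 + (1/6)q − (355/3 - (1/6)q) = 15, so q' = 385.
Then pb = 355/3 − (1/6)·385 = 325/6 and ps = 5 + (1/6)·385 = 415/6.
The subsidy expands output by 385 − 340 = 45 past the efficient level; on those units the gap between marginal cost and willingness to pay runs from 0 up to 15.
DWL = ½ × 15 × 45 = 337.5.

Deadweight loss = 337.5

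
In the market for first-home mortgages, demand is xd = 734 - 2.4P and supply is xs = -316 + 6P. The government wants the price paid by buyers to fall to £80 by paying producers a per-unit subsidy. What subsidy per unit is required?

Required subsidy s = £63 per unit

At a buyer price of 80, quantity demanded is 734 − 2.4·80 = 542.
Sellers supply 542 only when they receive Ps with -316 + 6·Ps = 542, i.e. Ps = 143.
s = Ps − Pb = 143 − 80 = 63.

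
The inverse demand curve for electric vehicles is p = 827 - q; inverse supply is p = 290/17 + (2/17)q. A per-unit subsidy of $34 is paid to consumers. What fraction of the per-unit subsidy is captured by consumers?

Consumer share = 17/19

Pre-subsidy: 827 - q = 290/17 + (2/17)q gives q* = 13769/19 and p* = 1944/19.
With the rebate, buyers effectively pay pb = ps − 34, where ps is the price sellers receive.
On the curves, pb = 827 - q and ps = 290/17 + (2/17)q; the wedge ps − pb = 34 gives 290/17 + (2/17)q − (827 - q) = 34, so q' = 14347/19.
Then pb = 827 − 1·(14347/19) = 1366/19 and ps = 290/17 + (2/17)·(14347/19) = 2012/19.
Buyers' price falls by p* − pb = 1944/19 − 1366/19 = 578/19; sellers' price rises by ps − p* = 2012/19 − 1944/19 = 68/19.
So consumers capture (578/19)/34 = 17/19 of each unit of subsidy.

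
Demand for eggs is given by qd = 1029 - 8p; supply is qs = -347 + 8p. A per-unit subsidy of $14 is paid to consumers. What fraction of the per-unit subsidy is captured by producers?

Producer share = 0.5

Pre-subsidy: 1029 - 8p = -347 + 8p gives p* = 86, q* = 341.
With the rebate, buyers effectively pay pb = ps − 14, where ps is the price sellers receive.
Demand in terms of ps becomes qd = 1029 − 8(ps − 14) = 1141 - 8ps. Setting this equal to supply: 1141 - 8ps = -347 + 8ps, so ps = 93.
Buyers pay pb = 93 − 14 = 79; q' = -347 + 8·93 = 397.
Buyers' price falls by p* − pb = 86 − 79 = 7; sellers' price rises by ps − p* = 93 − 86 = 7.
So producers capture 7/14 = 0.5 of each unit of subsidy.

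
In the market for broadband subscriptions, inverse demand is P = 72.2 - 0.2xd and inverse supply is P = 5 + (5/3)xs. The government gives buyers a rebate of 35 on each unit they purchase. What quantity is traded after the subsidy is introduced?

x' = 54.75

Pre-subsidy: 72.2 - 0.2x = 5 + (5/3)x gives x* = 36 and P* = 65.
With the rebate, buyers effectively pay Pb = Ps − 35, where Ps is the price sellers receive.
On the curves, Pb = 72.2 - 0.2x and Ps = 5 + (5/3)x; the wedge Ps − Pb = 35 gives 5 + (5/3)x − (72.2 - 0.2x) = 35, so x' = 54.75.
Then Pb = 72.2 − 0.2·54.75 = 61.25 and Ps = 5 + (5/3)·54.75 = 96.25.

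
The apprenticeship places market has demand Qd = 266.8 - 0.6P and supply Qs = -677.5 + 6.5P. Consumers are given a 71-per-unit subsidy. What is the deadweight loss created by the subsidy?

Pre-subsidy: 266.8 - 0.6P = -677.5 + 6.5P gives P* = 133, Q* = 187.
With the rebate, buyers effectively pay Pb = Ps − 71, where Ps is the price sellers receive.
Demand in terms of Ps becomes Qd = 266.8 − 0.6(Ps − 71) = 309.4 - 0.6Ps. Setting this equal to supply: 309.4 - 0.6Ps = -677.5 + 6.5Ps, so Ps = 139.
Buyers pay Pb = 139 − 71 = 68; Q' = -677.5 + 6.5·139 = 226.
The subsidy expands output by 226 − 187 = 39 past the efficient level; on those units the gap between marginal cost and willingness to pay runs from 0 up to 71.
DWL = ½ × 71 × 39 = 1384.5.

Deadweight loss = 1384.5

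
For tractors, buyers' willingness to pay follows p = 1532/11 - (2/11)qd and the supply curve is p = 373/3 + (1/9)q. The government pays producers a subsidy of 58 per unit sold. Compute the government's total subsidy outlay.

Pre-subsidy: 1532/11 - (2/11)q = 373/3 + (1/9)q gives q* = 51 and p* = 130.
With the subsidy, sellers receive ps = pb + 58 for each unit, where pb is the price buyers pay.
On the curves, pb = 1532/11 - (2/11)q and ps = 373/3 + (1/9)q; the wedge ps − pb = 58 gives 373/3 + (1/9)q − (1532/11 - (2/11)q) = 58, so q' = 249.
Then pb = 1532/11 − (2/11)·249 = 94 and ps = 373/3 + (1/9)·249 = 152.
Government outlay = subsidy × quantity = 58 × 249 = 14442.

Government cost = 14442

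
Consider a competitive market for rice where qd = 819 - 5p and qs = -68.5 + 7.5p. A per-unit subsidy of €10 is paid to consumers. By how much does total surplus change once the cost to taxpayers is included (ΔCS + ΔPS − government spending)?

Pre-subsidy: 819 - 5p = -68.5 + 7.5p gives p* = 71, q* = 464.
With the rebate, buyers effectively pay pb = ps − 10, where ps is the price sellers receive.
Demand in terms of ps becomes qd = 819 − 5(ps − 10) = 869 - 5ps. Setting this equal to supply: 869 - 5ps = -68.5 + 7.5ps, so ps = 75.
Buyers pay pb = 75 − 10 = 65; q' = -68.5 + 7.5·75 = 494.
ΔCS = ½(464 + 494)(71 − 65) = 2874; ΔPS = ½(464 + 494)(75 − 71) = 1916.
Government spending = 10 × 494 = 4940.
Net change = 2874 + 1916 − 4940 = -150. The loss equals the DWL triangle ½·10·30.

Net change in total surplus = -€150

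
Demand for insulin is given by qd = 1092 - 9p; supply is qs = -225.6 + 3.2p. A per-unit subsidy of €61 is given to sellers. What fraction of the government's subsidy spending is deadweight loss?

DWL / government spending = 3/11

Pre-subsidy: 1092 - 9p = -225.6 + 3.2p gives p* = 108, q* = 120.
With the subsidy, sellers receive ps = pb + 61 for each unit, where pb is the price buyers pay.
Supply in terms of pb becomes qs = -225.6 + 3.2(pb + 61) = -30.4 + 3.2pb. Setting this equal to demand: 1092 - 9pb = -30.4 + 3.2pb, so pb = 92.
Sellers receive ps = 92 + 61 = 153; q' = 1092 − 9·92 = 264.
ΔCS = ½(120 + 264)(108 − 92) = 3072; ΔPS = ½(120 + 264)(153 − 108) = 8640.
Government spending = 61 × 264 = 16104.
DWL = ½ × 61 × (264 − 120) = 4392; fraction = 4392 / 16104 = 3/11.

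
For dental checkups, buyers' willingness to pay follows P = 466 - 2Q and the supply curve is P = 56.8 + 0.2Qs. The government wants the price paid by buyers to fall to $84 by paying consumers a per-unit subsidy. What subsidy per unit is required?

At a buyer price of 84, quantity demanded is 233 − 0.5·84 = 191.
Sellers supply 191 only when they receive Ps = 56.8 + 0.2·191 = 95.
s = Ps − Pb = 95 − 84 = 11.

Required subsidy s = $11 per unit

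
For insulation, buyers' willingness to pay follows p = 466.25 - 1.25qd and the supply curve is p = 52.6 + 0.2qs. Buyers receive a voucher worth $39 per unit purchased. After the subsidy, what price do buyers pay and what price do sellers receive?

Pre-subsidy: 466.25 - 1.25q = 52.6 + 0.2q gives q* = 8273/29 and p* = 3180/29.
With the rebate, buyers effectively pay pb = ps − 39, where ps is the price sellers receive.
On the curves, pb = 466.25 - 1.25q and ps = 52.6 + 0.2q; the wedge ps − pb = 39 gives 52.6 + 0.2q − (466.25 - 1.25q) = 39, so q' = 9053/29.
Then pb = 466.25 − 1.25·(9053/29) = 2205/29 and ps = 52.6 + 0.2·(9053/29) = 3336/29.

Buyers pay 2205/29; sellers receive 3336/29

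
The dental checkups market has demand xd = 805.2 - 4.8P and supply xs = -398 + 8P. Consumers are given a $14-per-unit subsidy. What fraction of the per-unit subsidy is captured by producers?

Producer share = 0.375

Pre-subsidy: 805.2 - 4.8P = -398 + 8P gives P* = 94, x* = 354.
With the rebate, buyers effectively pay Pb = Ps − 14, where Ps is the price sellers receive.
Demand in terms of Ps becomes xd = 805.2 − 4.8(Ps − 14) = 872.4 - 4.8Ps. Setting this equal to supply: 872.4 - 4.8Ps = -398 + 8Ps, so Ps = 99.25.
Buyers pay Pb = 99.25 − 14 = 85.25; x' = -398 + 8·99.25 = 396.
Buyers' price falls by P* − Pb = 94 − 85.25 = 8.75; sellers' price rises by Ps − P* = 99.25 − 94 = 5.25.
So producers capture 5.25/14 = 0.375 of each unit of subsidy.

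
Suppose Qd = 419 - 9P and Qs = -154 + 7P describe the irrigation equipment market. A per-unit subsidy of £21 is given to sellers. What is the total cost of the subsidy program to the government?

Government cost = £3766.875

Pre-subsidy: 419 - 9P = -154 + 7P gives P* = 35.8125, Q* = 96.6875.
With the subsidy, sellers receive Ps = Pb + 21 for each unit, where Pb is the price buyers pay.
Supply in terms of Pb becomes Qs = -154 + 7(Pb + 21) = -7 + 7Pb. Setting this equal to demand: 419 - 9Pb = -7 + 7Pb, so Pb = 26.625.
Sellers receive Ps = 26.625 + 21 = 47.625; Q' = 419 − 9·26.625 = 179.375.
Government outlay = subsidy × quantity = 21 × 179.375 = 3766.875.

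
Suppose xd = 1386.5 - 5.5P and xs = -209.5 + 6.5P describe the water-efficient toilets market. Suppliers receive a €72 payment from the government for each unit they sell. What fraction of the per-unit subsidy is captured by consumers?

Consumer share = 13/24

Pre-subsidy: 1386.5 - 5.5P = -209.5 + 6.5P gives P* = 133, x* = 655.
With the subsidy, sellers receive Ps = Pb + 72 for each unit, where Pb is the price buyers pay.
Supply in terms of Pb becomes xs = -209.5 + 6.5(Pb + 72) = 258.5 + 6.5Pb. Setting this equal to demand: 1386.5 - 5.5Pb = 258.5 + 6.5Pb, so Pb = 94.
Sellers receive Ps = 94 + 72 = 166; x' = 1386.5 − 5.5·94 = 869.5.
Buyers' price falls by P* − Pb = 133 − 94 = 39; sellers' price rises by Ps − P* = 166 − 133 = 33.
So consumers capture 39/72 = 13/24 of each unit of subsidy.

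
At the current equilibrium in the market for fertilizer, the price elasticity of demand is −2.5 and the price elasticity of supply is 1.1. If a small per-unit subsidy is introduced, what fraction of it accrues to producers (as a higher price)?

For a small subsidy around the equilibrium, the benefit split depends on the relative slopes, which at a point are proportional to the elasticities.
Buyer share = εs/(εs + |εd|) = 1.1/(1.1 + 2.5) = 11/36; seller share = |εd|/(εs + |εd|) = 25/36.
So producers capture 25/36 of the subsidy.

Producer share = 25/36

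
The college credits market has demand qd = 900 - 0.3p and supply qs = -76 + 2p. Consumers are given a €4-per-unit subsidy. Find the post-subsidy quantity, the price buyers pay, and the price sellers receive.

Pre-subsidy: 900 - 0.3p = -76 + 2p gives p* = 9760/23, q* = 17772/23.
With the rebate, buyers effectively pay pb = ps − 4, where ps is the price sellers receive.
Demand in terms of ps becomes qd = 900 − 0.3(ps − 4) = 901.2 - 0.3ps. Setting this equal to supply: 901.2 - 0.3ps = -76 + 2ps, so ps = 9772/23.
Buyers pay pb = 9772/23 − 4 = 9680/23; q' = -76 + 2·(9772/23) = 17796/23.

q' = 17796/23; buyers pay 9680/23; sellers receive 9772/23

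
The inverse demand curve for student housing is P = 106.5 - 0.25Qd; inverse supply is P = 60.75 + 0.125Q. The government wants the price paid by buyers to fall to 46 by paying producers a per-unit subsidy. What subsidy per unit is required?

At a buyer price of 46, quantity demanded is 426 − 4·46 = 242.
Sellers supply 242 only when they receive Ps = 60.75 + 0.125·242 = 91.
s = Ps − Pb = 91 − 46 = 45.

Required subsidy s = 45 per unit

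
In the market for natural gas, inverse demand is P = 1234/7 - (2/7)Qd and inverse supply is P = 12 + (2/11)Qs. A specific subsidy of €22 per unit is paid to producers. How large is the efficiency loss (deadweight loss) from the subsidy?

Pre-subsidy: 1234/7 - (2/7)Q = 12 + (2/11)Q gives Q* = 6325/18 and P* = 683/9.
With the subsidy, sellers receive Ps = Pb + 22 for each unit, where Pb is the price buyers pay.
On the curves, Pb = 1234/7 - (2/7)Q and Ps = 12 + (2/11)Q; the wedge Ps − Pb = 22 gives 12 + (2/11)Q − (1234/7 - (2/7)Q) = 22, so Q' = 3586/9.
Then Pb = 1234/7 − (2/7)·(3586/9) = 562/9 and Ps = 12 + (2/11)·(3586/9) = 760/9.
The subsidy expands output by 3586/9 − 6325/18 = 847/18 past the efficient level; on those units the gap between marginal cost and willingness to pay runs from 0 up to 22.
DWL = ½ × 22 × 847/18 = 9317/18.

Deadweight loss = 9317/18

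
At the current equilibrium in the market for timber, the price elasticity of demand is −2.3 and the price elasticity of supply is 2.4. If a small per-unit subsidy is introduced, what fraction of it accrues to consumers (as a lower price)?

For a small subsidy around the equilibrium, the benefit split depends on the relative slopes, which at a point are proportional to the elasticities.
Buyer share = εs/(εs + |εd|) = 2.4/(2.4 + 2.3) = 24/47; seller share = |εd|/(εs + |εd|) = 23/47.

Consumer share = 24/47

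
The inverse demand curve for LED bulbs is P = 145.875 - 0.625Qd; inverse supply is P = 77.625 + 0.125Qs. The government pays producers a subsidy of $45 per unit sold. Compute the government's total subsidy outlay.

Government cost = $6795

Pre-subsidy: 145.875 - 0.625Q = 77.625 + 0.125Q gives Q* = 91 and P* = 89.
With the subsidy, sellers receive Ps = Pb + 45 for each unit, where Pb is the price buyers pay.
On the curves, Pb = 145.875 - 0.625Q and Ps = 77.625 + 0.125Q; the wedge Ps − Pb = 45 gives 77.625 + 0.125Q − (145.875 - 0.625Q) = 45, so Q' = 151.
Then Pb = 145.875 − 0.625·151 = 51.5 and Ps = 77.625 + 0.125·151 = 96.5.
Government outlay = subsidy × quantity = 45 × 151 = 6795.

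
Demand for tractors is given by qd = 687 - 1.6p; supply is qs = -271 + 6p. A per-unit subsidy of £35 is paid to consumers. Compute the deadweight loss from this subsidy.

Deadweight loss = 14700/19

Pre-subsidy: 687 - 1.6p = -271 + 6p gives p* = 2395/19, q* = 9221/19.
With the rebate, buyers effectively pay pb = ps − 35, where ps is the price sellers receive.
Demand in terms of ps becomes qd = 687 − 1.6(ps − 35) = 743 - 1.6ps. Setting this equal to supply: 743 - 1.6ps = -271 + 6ps, so ps = 2535/19.
Buyers pay pb = 2535/19 − 35 = 1870/19; q' = -271 + 6·(2535/19) = 10061/19.
The subsidy expands output by 10061/19 − 9221/19 = 840/19 past the efficient level; on those units the gap between marginal cost and willingness to pay runs from 0 up to 35.
DWL = ½ × 35 × 840/19 = 14700/19.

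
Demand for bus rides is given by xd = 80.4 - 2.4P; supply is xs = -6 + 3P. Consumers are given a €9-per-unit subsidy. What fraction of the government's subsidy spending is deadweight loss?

DWL / government spending = 1/9

Pre-subsidy: 80.4 - 2.4P = -6 + 3P gives P* = 16, x* = 42.
With the rebate, buyers effectively pay Pb = Ps − 9, where Ps is the price sellers receive.
Demand in terms of Ps becomes xd = 80.4 − 2.4(Ps − 9) = 102 - 2.4Ps. Setting this equal to supply: 102 - 2.4Ps = -6 + 3Ps, so Ps = 20.
Buyers pay Pb = 20 − 9 = 11; x' = -6 + 3·20 = 54.
ΔCS = ½(42 + 54)(16 − 11) = 240; ΔPS = ½(42 + 54)(20 − 16) = 192.
Government spending = 9 × 54 = 486.
DWL = ½ × 9 × (54 − 42) = 54; fraction = 54 / 486 = 1/9.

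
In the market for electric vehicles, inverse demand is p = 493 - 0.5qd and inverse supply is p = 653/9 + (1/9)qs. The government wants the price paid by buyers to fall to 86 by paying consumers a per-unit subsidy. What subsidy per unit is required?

Required subsidy s = 77 per unit

At a buyer price of 86, quantity demanded is 986 − 2·86 = 814.
Sellers supply 814 only when they receive ps = 653/9 + (1/9)·814 = 163.
s = ps − pb = 163 − 86 = 77.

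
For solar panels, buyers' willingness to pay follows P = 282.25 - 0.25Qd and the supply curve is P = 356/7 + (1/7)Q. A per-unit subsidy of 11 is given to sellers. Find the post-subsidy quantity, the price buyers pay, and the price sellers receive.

Pre-subsidy: 282.25 - 0.25Q = 356/7 + (1/7)Q gives Q* = 589 and P* = 135.
With the subsidy, sellers receive Ps = Pb + 11 for each unit, where Pb is the price buyers pay.
On the curves, Pb = 282.25 - 0.25Q and Ps = 356/7 + (1/7)Q; the wedge Ps − Pb = 11 gives 356/7 + (1/7)Q − (282.25 - 0.25Q) = 11, so Q' = 617.
Then Pb = 282.25 − 0.25·617 = 128 and Ps = 356/7 + (1/7)·617 = 139.

Q' = 617; buyers pay 128; sellers receive 139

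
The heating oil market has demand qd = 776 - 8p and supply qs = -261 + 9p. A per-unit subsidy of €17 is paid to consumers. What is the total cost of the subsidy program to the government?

Pre-subsidy: 776 - 8p = -261 + 9p gives p* = 61, q* = 288.
With the rebate, buyers effectively pay pb = ps − 17, where ps is the price sellers receive.
Demand in terms of ps becomes qd = 776 − 8(ps − 17) = 912 - 8ps. Setting this equal to supply: 912 - 8ps = -261 + 9ps, so ps = 69.
Buyers pay pb = 69 − 17 = 52; q' = -261 + 9·69 = 360.
Government outlay = subsidy × quantity = 17 × 360 = 6120.

Government cost = €6120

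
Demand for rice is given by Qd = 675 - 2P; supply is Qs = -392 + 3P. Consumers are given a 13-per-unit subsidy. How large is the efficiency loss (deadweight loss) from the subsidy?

Deadweight loss = 101.4

Pre-subsidy: 675 - 2P = -392 + 3P gives P* = 213.4, Q* = 248.2.
With the rebate, buyers effectively pay Pb = Ps − 13, where Ps is the price sellers receive.
Demand in terms of Ps becomes Qd = 675 − 2(Ps − 13) = 701 - 2Ps. Setting this equal to supply: 701 - 2Ps = -392 + 3Ps, so Ps = 218.6.
Buyers pay Pb = 218.6 − 13 = 205.6; Q' = -392 + 3·218.6 = 263.8.
The subsidy expands output by 263.8 − 248.2 = 15.6 past the efficient level; on those units the gap between marginal cost and willingness to pay runs from 0 up to 13.
DWL = ½ × 13 × 15.6 = 101.4.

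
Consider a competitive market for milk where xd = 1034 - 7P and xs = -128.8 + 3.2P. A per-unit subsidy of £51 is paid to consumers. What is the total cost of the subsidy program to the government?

Pre-subsidy: 1034 - 7P = -128.8 + 3.2P gives P* = 114, x* = 236.
With the rebate, buyers effectively pay Pb = Ps − 51, where Ps is the price sellers receive.
Demand in terms of Ps becomes xd = 1034 − 7(Ps − 51) = 1391 - 7Ps. Setting this equal to supply: 1391 - 7Ps = -128.8 + 3.2Ps, so Ps = 149.
Buyers pay Pb = 149 − 51 = 98; x' = -128.8 + 3.2·149 = 348.
Government outlay = subsidy × quantity = 51 × 348 = 17748.

Government cost = £17748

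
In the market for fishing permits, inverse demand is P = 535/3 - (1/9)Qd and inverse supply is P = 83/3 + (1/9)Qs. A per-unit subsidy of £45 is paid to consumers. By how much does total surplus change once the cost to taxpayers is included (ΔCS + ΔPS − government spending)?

Pre-subsidy: 535/3 - (1/9)Q = 83/3 + (1/9)Q gives Q* = 678 and P* = 103.
With the rebate, buyers effectively pay Pb = Ps − 45, where Ps is the price sellers receive.
On the curves, Pb = 535/3 - (1/9)Q and Ps = 83/3 + (1/9)Q; the wedge Ps − Pb = 45 gives 83/3 + (1/9)Q − (535/3 - (1/9)Q) = 45, so Q' = 880.5.
Then Pb = 535/3 − (1/9)·880.5 = 80.5 and Ps = 83/3 + (1/9)·880.5 = 125.5.
ΔCS = ½(678 + 880.5)(103 − 80.5) = 17533.125; ΔPS = ½(678 + 880.5)(125.5 − 103) = 17533.125.
Government spending = 45 × 880.5 = 39622.5.
Net change = 17533.125 + 17533.125 − 39622.5 = -4556.25. The loss equals the DWL triangle ½·45·202.5.

Net change in total surplus = -£4556.25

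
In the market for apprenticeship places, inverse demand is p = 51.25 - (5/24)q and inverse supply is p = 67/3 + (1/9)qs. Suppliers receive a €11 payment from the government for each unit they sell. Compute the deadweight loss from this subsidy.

Deadweight loss = 4356/23

Pre-subsidy: 51.25 - (5/24)q = 67/3 + (1/9)q gives q* = 2082/23 and p* = 745/23.
With the subsidy, sellers receive ps = pb + 11 for each unit, where pb is the price buyers pay.
On the curves, pb = 51.25 - (5/24)q and ps = 67/3 + (1/9)q; the wedge ps − pb = 11 gives 67/3 + (1/9)q − (51.25 - (5/24)q) = 11, so q' = 2874/23.
Then pb = 51.25 − (5/24)·(2874/23) = 580/23 and ps = 67/3 + (1/9)·(2874/23) = 833/23.
The subsidy expands output by 2874/23 − 2082/23 = 792/23 past the efficient level; on those units the gap between marginal cost and willingness to pay runs from 0 up to 11.
DWL = ½ × 11 × 792/23 = 4356/23.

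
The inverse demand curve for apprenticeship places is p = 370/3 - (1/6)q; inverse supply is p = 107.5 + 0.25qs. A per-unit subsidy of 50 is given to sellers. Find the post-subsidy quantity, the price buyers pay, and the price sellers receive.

Pre-subsidy: 370/3 - (1/6)q = 107.5 + 0.25q gives q* = 38 and p* = 117.
With the subsidy, sellers receive ps = pb + 50 for each unit, where pb is the price buyers pay.
On the curves, pb = 370/3 - (1/6)q and ps = 107.5 + 0.25q; the wedge ps − pb = 50 gives 107.5 + 0.25q − (370/3 - (1/6)q) = 50, so q' = 158.
Then pb = 370/3 − (1/6)·158 = 97 and ps = 107.5 + 0.25·158 = 147.

q' = 158; buyers pay 97; sellers receive 147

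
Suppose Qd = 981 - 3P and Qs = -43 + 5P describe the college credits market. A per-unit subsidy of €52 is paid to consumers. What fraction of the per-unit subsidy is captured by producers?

Producer share = 0.375

Pre-subsidy: 981 - 3P = -43 + 5P gives P* = 128, Q* = 597.
With the rebate, buyers effectively pay Pb = Ps − 52, where Ps is the price sellers receive.
Demand in terms of Ps becomes Qd = 981 − 3(Ps − 52) = 1137 - 3Ps. Setting this equal to supply: 1137 - 3Ps = -43 + 5Ps, so Ps = 147.5.
Buyers pay Pb = 147.5 − 52 = 95.5; Q' = -43 + 5·147.5 = 694.5.
Buyers' price falls by P* − Pb = 128 − 95.5 = 32.5; sellers' price rises by Ps − P* = 147.5 − 128 = 19.5.
So producers capture 19.5/52 = 0.375 of each unit of subsidy.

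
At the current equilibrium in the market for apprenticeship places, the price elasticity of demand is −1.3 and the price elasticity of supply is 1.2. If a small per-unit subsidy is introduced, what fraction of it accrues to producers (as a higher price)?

Producer share = 0.52

For a small subsidy around the equilibrium, the benefit split depends on the relative slopes, which at a point are proportional to the elasticities.
Buyer share = εs/(εs + |εd|) = 1.2/(1.2 + 1.3) = 0.48; seller share = |εd|/(εs + |εd|) = 0.52.
So producers capture 0.52 of the subsidy.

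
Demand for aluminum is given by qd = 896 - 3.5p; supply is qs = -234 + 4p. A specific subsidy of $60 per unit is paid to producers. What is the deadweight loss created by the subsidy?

Deadweight loss = $3360

Pre-subsidy: 896 - 3.5p = -234 + 4p gives p* = 452/3, q* = 1106/3.
With the subsidy, sellers receive ps = pb + 60 for each unit, where pb is the price buyers pay.
Supply in terms of pb becomes qs = -234 + 4(pb + 60) = 6 + 4pb. Setting this equal to demand: 896 - 3.5pb = 6 + 4pb, so pb = 356/3.
Sellers receive ps = 356/3 + 60 = 536/3; q' = 896 − 3.5·(356/3) = 1442/3.
The subsidy expands output by 1442/3 − 1106/3 = 112 past the efficient level; on those units the gap between marginal cost and willingness to pay runs from 0 up to 60.
DWL = ½ × 60 × 112 = 3360.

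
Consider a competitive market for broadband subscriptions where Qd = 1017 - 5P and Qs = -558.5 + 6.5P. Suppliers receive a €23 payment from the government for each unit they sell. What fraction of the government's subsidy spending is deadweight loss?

Pre-subsidy: 1017 - 5P = -558.5 + 6.5P gives P* = 137, Q* = 332.
With the subsidy, sellers receive Ps = Pb + 23 for each unit, where Pb is the price buyers pay.
Supply in terms of Pb becomes Qs = -558.5 + 6.5(Pb + 23) = -409 + 6.5Pb. Setting this equal to demand: 1017 - 5Pb = -409 + 6.5Pb, so Pb = 124.
Sellers receive Ps = 124 + 23 = 147; Q' = 1017 − 5·124 = 397.
ΔCS = ½(332 + 397)(137 − 124) = 4738.5; ΔPS = ½(332 + 397)(147 − 137) = 3645.
Government spending = 23 × 397 = 9131.
DWL = ½ × 23 × (397 − 332) = 747.5; fraction = 747.5 / 9131 = 65/794.

DWL / government spending = 65/794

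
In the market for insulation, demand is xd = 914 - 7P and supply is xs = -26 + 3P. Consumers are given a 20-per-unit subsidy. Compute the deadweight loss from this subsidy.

Pre-subsidy: 914 - 7P = -26 + 3P gives P* = 94, x* = 256.
With the rebate, buyers effectively pay Pb = Ps − 20, where Ps is the price sellers receive.
Demand in terms of Ps becomes xd = 914 − 7(Ps − 20) = 1054 - 7Ps. Setting this equal to supply: 1054 - 7Ps = -26 + 3Ps, so Ps = 108.
Buyers pay Pb = 108 − 20 = 88; x' = -26 + 3·108 = 298.
The subsidy expands output by 298 − 256 = 42 past the efficient level; on those units the gap between marginal cost and willingness to pay runs from 0 up to 20.
DWL = ½ × 20 × 42 = 420.

Deadweight loss = 420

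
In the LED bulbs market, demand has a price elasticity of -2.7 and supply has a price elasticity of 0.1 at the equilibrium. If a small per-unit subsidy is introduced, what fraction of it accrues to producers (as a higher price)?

Producer share = 27/28

For a small subsidy around the equilibrium, the benefit split depends on the relative slopes, which at a point are proportional to the elasticities.
Buyer share = εs/(εs + |εd|) = 0.1/(0.1 + 2.7) = 1/28; seller share = |εd|/(εs + |εd|) = 27/28.
So producers capture 27/28 of the subsidy.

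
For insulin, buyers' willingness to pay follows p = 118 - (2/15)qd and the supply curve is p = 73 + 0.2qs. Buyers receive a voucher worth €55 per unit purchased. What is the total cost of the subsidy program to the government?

Government cost = €16500

Pre-subsidy: 118 - (2/15)q = 73 + 0.2q gives q* = 135 and p* = 100.
With the rebate, buyers effectively pay pb = ps − 55, where ps is the price sellers receive.
On the curves, pb = 118 - (2/15)q and ps = 73 + 0.2q; the wedge ps − pb = 55 gives 73 + 0.2q − (118 - (2/15)q) = 55, so q' = 300.
Then pb = 118 − (2/15)·300 = 78 and ps = 73 + 0.2·300 = 133.
Government outlay = subsidy × quantity = 55 × 300 = 16500.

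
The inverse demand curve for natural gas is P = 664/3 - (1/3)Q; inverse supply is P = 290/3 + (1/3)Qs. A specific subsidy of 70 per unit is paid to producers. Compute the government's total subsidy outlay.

Pre-subsidy: 664/3 - (1/3)Q = 290/3 + (1/3)Q gives Q* = 187 and P* = 159.
With the subsidy, sellers receive Ps = Pb + 70 for each unit, where Pb is the price buyers pay.
On the curves, Pb = 664/3 - (1/3)Q and Ps = 290/3 + (1/3)Q; the wedge Ps − Pb = 70 gives 290/3 + (1/3)Q − (664/3 - (1/3)Q) = 70, so Q' = 292.
Then Pb = 664/3 − (1/3)·292 = 124 and Ps = 290/3 + (1/3)·292 = 194.
Government outlay = subsidy × quantity = 70 × 292 = 20440.

Government cost = 20440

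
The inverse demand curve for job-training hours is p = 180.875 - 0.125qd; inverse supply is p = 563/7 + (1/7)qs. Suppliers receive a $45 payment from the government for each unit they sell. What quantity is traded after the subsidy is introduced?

q' = 543

Pre-subsidy: 180.875 - 0.125q = 563/7 + (1/7)q gives q* = 375 and p* = 134.
With the subsidy, sellers receive ps = pb + 45 for each unit, where pb is the price buyers pay.
On the curves, pb = 180.875 - 0.125q and ps = 563/7 + (1/7)q; the wedge ps − pb = 45 gives 563/7 + (1/7)q − (180.875 - 0.125q) = 45, so q' = 543.
Then pb = 180.875 − 0.125·543 = 113 and ps = 563/7 + (1/7)·543 = 158.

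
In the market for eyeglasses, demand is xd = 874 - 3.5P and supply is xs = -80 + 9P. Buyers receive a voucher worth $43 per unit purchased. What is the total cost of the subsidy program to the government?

Government cost = $30755.32

Pre-subsidy: 874 - 3.5P = -80 + 9P gives P* = 76.32, x* = 606.88.
With the rebate, buyers effectively pay Pb = Ps − 43, where Ps is the price sellers receive.
Demand in terms of Ps becomes xd = 874 − 3.5(Ps − 43) = 1024.5 - 3.5Ps. Setting this equal to supply: 1024.5 - 3.5Ps = -80 + 9Ps, so Ps = 88.36.
Buyers pay Pb = 88.36 − 43 = 45.36; x' = -80 + 9·88.36 = 715.24.
Government outlay = subsidy × quantity = 43 × 715.24 = 30755.32.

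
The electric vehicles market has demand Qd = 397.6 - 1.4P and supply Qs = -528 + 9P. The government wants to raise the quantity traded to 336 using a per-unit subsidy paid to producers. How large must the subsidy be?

Required subsidy s = 52 per unit

At Q = 336, invert demand for the buyer price: Pb = (397.6 − 336)/1.4 = 44; invert supply for the seller price: Ps = (336 − (-528))/9 = 96.
The subsidy must fill the gap: s = Ps − Pb = 96 − 44 = 52.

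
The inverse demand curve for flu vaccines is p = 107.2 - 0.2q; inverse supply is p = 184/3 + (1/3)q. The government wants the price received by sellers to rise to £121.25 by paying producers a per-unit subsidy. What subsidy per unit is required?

Required subsidy s = £50 per unit

At a seller price of 121.25, quantity supplied is -184 + 3·121.25 = 179.75.
Buyers absorb 179.75 only when they pay pb = 107.2 − 0.2·179.75 = 71.25.
s = ps − pb = 121.25 − 71.25 = 50.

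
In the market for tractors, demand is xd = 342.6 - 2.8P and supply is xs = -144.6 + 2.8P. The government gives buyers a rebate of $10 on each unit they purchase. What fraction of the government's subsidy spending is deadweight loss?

DWL / government spending = 7/113

Pre-subsidy: 342.6 - 2.8P = -144.6 + 2.8P gives P* = 87, x* = 99.
With the rebate, buyers effectively pay Pb = Ps − 10, where Ps is the price sellers receive.
Demand in terms of Ps becomes xd = 342.6 − 2.8(Ps − 10) = 370.6 - 2.8Ps. Setting this equal to supply: 370.6 - 2.8Ps = -144.6 + 2.8Ps, so Ps = 92.
Buyers pay Pb = 92 − 10 = 82; x' = -144.6 + 2.8·92 = 113.
ΔCS = ½(99 + 113)(87 − 82) = 530; ΔPS = ½(99 + 113)(92 − 87) = 530.
Government spending = 10 × 113 = 1130.
DWL = ½ × 10 × (113 − 99) = 70; fraction = 70 / 1130 = 7/113.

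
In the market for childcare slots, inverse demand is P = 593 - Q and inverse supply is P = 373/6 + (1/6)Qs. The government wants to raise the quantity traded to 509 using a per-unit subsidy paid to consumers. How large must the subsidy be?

At Q = 509, from the demand curve buyers pay Pb = 593 − 1·509 = 84; from the supply curve sellers need Ps = 373/6 + (1/6)·509 = 147.
The subsidy must fill the gap: s = Ps − Pb = 147 − 84 = 63.

Required subsidy s = 63 per unit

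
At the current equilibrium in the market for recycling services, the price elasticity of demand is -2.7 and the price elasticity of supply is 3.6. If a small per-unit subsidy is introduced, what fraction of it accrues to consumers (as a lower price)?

For a small subsidy around the equilibrium, the benefit split depends on the relative slopes, which at a point are proportional to the elasticities.
Buyer share = εs/(εs + |εd|) = 3.6/(3.6 + 2.7) = 4/7; seller share = |εd|/(εs + |εd|) = 3/7.

Consumer share = 4/7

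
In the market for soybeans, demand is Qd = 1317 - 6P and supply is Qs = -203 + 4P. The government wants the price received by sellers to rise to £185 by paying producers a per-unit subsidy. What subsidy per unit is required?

Required subsidy s = £55 per unit

At a seller price of 185, quantity supplied is -203 + 4·185 = 537.
Buyers absorb 537 only when they pay Pb with 1317 − 6·Pb = 537, i.e. Pb = 130.
s = Ps − Pb = 185 − 130 = 55.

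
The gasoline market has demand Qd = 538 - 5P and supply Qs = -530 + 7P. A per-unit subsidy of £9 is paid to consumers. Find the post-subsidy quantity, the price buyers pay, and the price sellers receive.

Pre-subsidy: 538 - 5P = -530 + 7P gives P* = 89, Q* = 93.
With the rebate, buyers effectively pay Pb = Ps − 9, where Ps is the price sellers receive.
Demand in terms of Ps becomes Qd = 538 − 5(Ps − 9) = 583 - 5Ps. Setting this equal to supply: 583 - 5Ps = -530 + 7Ps, so Ps = 92.75.
Buyers pay Pb = 92.75 − 9 = 83.75; Q' = -530 + 7·92.75 = 119.25.

Q' = 119.25; buyers pay £83.75; sellers receive £92.75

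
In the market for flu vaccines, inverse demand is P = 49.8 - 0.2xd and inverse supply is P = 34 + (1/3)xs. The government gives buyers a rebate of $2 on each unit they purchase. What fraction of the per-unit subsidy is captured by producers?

Pre-subsidy: 49.8 - 0.2x = 34 + (1/3)x gives x* = 29.625 and P* = 43.875.
With the rebate, buyers effectively pay Pb = Ps − 2, where Ps is the price sellers receive.
On the curves, Pb = 49.8 - 0.2x and Ps = 34 + (1/3)x; the wedge Ps − Pb = 2 gives 34 + (1/3)x − (49.8 - 0.2x) = 2, so x' = 33.375.
Then Pb = 49.8 − 0.2·33.375 = 43.125 and Ps = 34 + (1/3)·33.375 = 45.125.
Buyers' price falls by P* − Pb = 43.875 − 43.125 = 0.75; sellers' price rises by Ps − P* = 45.125 − 43.875 = 1.25.
So producers capture 1.25/2 = 0.625 of each unit of subsidy.

Producer share = 0.625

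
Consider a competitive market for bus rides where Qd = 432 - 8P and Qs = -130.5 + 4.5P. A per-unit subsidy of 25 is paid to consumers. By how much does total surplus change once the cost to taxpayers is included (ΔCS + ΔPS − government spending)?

Pre-subsidy: 432 - 8P = -130.5 + 4.5P gives P* = 45, Q* = 72.
With the rebate, buyers effectively pay Pb = Ps − 25, where Ps is the price sellers receive.
Demand in terms of Ps becomes Qd = 432 − 8(Ps − 25) = 632 - 8Ps. Setting this equal to supply: 632 - 8Ps = -130.5 + 4.5Ps, so Ps = 61.
Buyers pay Pb = 61 − 25 = 36; Q' = -130.5 + 4.5·61 = 144.
ΔCS = ½(72 + 144)(45 − 36) = 972; ΔPS = ½(72 + 144)(61 − 45) = 1728.
Government spending = 25 × 144 = 3600.
Net change = 972 + 1728 − 3600 = -900. The loss equals the DWL triangle ½·25·72.

Net change in total surplus = -900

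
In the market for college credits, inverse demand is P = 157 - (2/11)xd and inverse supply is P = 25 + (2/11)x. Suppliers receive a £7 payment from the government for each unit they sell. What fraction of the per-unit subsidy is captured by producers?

Pre-subsidy: 157 - (2/11)x = 25 + (2/11)x gives x* = 363 and P* = 91.
With the subsidy, sellers receive Ps = Pb + 7 for each unit, where Pb is the price buyers pay.
On the curves, Pb = 157 - (2/11)x and Ps = 25 + (2/11)x; the wedge Ps − Pb = 7 gives 25 + (2/11)x − (157 - (2/11)x) = 7, so x' = 382.25.
Then Pb = 157 − (2/11)·382.25 = 87.5 and Ps = 25 + (2/11)·382.25 = 94.5.
Buyers' price falls by P* − Pb = 91 − 87.5 = 3.5; sellers' price rises by Ps − P* = 94.5 − 91 = 3.5.
So producers capture 3.5/7 = 0.5 of each unit of subsidy.

Producer share = 0.5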